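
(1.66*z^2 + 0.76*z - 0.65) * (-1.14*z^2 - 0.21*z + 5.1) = -1.8924*z^4 - 1.215*z^3 + 9.0474*z^2 + 4.0125*z - 3.315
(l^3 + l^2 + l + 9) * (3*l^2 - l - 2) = 3*l^5 + 2*l^4 + 24*l^2 - 11*l - 18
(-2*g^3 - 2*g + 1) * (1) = -2*g^3 - 2*g + 1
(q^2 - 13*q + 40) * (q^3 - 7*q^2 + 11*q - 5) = q^5 - 20*q^4 + 142*q^3 - 428*q^2 + 505*q - 200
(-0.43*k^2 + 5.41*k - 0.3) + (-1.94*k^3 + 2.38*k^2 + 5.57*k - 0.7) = -1.94*k^3 + 1.95*k^2 + 10.98*k - 1.0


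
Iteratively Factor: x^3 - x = (x + 1)*(x^2 - x) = x*(x + 1)*(x - 1)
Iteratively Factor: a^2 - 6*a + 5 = (a - 1)*(a - 5)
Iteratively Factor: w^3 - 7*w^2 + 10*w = (w - 2)*(w^2 - 5*w) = (w - 5)*(w - 2)*(w)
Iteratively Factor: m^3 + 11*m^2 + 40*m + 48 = (m + 4)*(m^2 + 7*m + 12) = (m + 4)^2*(m + 3)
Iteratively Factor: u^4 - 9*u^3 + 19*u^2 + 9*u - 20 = (u + 1)*(u^3 - 10*u^2 + 29*u - 20) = (u - 4)*(u + 1)*(u^2 - 6*u + 5) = (u - 5)*(u - 4)*(u + 1)*(u - 1)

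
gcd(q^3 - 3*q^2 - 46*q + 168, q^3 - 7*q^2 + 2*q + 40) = q - 4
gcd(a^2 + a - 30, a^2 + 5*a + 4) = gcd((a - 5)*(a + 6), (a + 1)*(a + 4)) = 1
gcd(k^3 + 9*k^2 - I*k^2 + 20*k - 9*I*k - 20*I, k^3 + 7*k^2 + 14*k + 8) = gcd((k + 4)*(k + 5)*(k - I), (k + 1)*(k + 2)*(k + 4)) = k + 4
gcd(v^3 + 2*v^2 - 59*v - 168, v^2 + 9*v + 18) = v + 3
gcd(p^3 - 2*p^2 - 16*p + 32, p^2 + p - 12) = p + 4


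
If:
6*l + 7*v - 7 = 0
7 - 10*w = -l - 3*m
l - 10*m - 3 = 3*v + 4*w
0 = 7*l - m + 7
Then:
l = -3052/2633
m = -2933/2633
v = 5249/2633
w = 658/2633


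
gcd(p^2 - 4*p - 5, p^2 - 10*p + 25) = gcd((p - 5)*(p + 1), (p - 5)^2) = p - 5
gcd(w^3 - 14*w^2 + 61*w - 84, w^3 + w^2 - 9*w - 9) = w - 3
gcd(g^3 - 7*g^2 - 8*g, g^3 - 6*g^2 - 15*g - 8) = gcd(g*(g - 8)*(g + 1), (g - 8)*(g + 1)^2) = g^2 - 7*g - 8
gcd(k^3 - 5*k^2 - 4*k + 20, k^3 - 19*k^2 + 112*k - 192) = 1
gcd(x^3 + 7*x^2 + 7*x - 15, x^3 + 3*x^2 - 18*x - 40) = x + 5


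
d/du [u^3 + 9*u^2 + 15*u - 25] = 3*u^2 + 18*u + 15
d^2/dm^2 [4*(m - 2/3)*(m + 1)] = 8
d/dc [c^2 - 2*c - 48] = 2*c - 2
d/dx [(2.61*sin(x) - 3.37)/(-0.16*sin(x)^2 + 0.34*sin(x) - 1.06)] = (0.4176*sin(x)^2 - 1.0784*sin(x) - 1.6208)*cos(x)/(0.0256*sin(x)^4 - 0.1088*sin(x)^3 + 0.4548*sin(x)^2 - 0.7208*sin(x) + 1.1236)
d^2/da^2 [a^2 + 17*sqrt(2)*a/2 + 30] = 2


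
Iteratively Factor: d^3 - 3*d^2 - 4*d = (d - 4)*(d^2 + d) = (d - 4)*(d + 1)*(d)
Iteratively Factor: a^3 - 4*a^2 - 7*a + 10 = (a + 2)*(a^2 - 6*a + 5) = (a - 1)*(a + 2)*(a - 5)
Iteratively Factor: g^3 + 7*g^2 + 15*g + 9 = (g + 3)*(g^2 + 4*g + 3) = (g + 3)^2*(g + 1)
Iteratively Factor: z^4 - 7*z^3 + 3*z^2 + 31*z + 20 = (z - 5)*(z^3 - 2*z^2 - 7*z - 4) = (z - 5)*(z - 4)*(z^2 + 2*z + 1) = (z - 5)*(z - 4)*(z + 1)*(z + 1)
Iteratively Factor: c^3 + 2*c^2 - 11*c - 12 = (c - 3)*(c^2 + 5*c + 4) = (c - 3)*(c + 1)*(c + 4)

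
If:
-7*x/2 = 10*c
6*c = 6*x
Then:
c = 0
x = 0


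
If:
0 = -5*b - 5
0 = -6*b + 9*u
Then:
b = -1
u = -2/3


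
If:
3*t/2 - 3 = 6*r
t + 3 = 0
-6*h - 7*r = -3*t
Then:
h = -1/24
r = -5/4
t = -3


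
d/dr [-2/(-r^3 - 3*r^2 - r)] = 2*(-3*r^2 - 6*r - 1)/(r^2*(r^2 + 3*r + 1)^2)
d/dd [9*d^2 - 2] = 18*d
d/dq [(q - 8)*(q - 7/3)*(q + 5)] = 3*q^2 - 32*q/3 - 33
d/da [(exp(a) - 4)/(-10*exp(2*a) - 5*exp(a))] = 2*(exp(2*a) - 8*exp(a) - 2)*exp(-a)/(5*(4*exp(2*a) + 4*exp(a) + 1))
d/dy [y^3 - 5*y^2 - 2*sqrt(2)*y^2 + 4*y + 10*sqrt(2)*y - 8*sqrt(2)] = 3*y^2 - 10*y - 4*sqrt(2)*y + 4 + 10*sqrt(2)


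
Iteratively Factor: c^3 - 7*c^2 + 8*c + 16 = (c + 1)*(c^2 - 8*c + 16) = (c - 4)*(c + 1)*(c - 4)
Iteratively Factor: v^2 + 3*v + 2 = (v + 1)*(v + 2)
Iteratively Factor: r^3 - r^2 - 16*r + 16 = (r - 4)*(r^2 + 3*r - 4) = (r - 4)*(r - 1)*(r + 4)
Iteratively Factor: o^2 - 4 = (o + 2)*(o - 2)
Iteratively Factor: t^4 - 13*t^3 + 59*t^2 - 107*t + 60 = (t - 1)*(t^3 - 12*t^2 + 47*t - 60) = (t - 4)*(t - 1)*(t^2 - 8*t + 15) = (t - 5)*(t - 4)*(t - 1)*(t - 3)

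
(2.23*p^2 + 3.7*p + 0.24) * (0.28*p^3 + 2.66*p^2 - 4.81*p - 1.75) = 0.6244*p^5 + 6.9678*p^4 - 0.817099999999998*p^3 - 21.0611*p^2 - 7.6294*p - 0.42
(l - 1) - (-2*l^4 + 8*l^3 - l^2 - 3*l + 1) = 2*l^4 - 8*l^3 + l^2 + 4*l - 2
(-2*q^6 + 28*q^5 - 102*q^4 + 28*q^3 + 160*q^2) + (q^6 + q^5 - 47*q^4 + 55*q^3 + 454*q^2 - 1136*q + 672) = -q^6 + 29*q^5 - 149*q^4 + 83*q^3 + 614*q^2 - 1136*q + 672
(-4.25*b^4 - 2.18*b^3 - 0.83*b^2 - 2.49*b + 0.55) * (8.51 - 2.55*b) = 10.8375*b^5 - 30.6085*b^4 - 16.4353*b^3 - 0.7138*b^2 - 22.5924*b + 4.6805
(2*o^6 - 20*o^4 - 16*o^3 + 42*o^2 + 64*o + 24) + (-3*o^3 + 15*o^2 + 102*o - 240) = 2*o^6 - 20*o^4 - 19*o^3 + 57*o^2 + 166*o - 216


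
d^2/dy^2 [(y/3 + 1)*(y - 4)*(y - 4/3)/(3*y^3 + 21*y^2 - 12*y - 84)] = 8*(-7*y^6 - 15*y^5 + 9*y^4 + 15*y^3 - 501*y^2 - 2940*y + 2068)/(27*(y^9 + 21*y^8 + 135*y^7 + 91*y^6 - 1716*y^5 - 3108*y^4 + 6992*y^3 + 15120*y^2 - 9408*y - 21952))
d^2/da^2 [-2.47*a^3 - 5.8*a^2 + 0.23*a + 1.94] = -14.82*a - 11.6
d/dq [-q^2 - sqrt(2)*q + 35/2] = -2*q - sqrt(2)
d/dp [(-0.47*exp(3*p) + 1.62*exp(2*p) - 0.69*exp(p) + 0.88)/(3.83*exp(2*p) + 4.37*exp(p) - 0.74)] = (-1.8001*exp(4*p) - 4.1078*exp(3*p) + 10.7655*exp(2*p) - 9.1384*exp(p) - 3.335)*exp(p)/(14.6689*exp(4*p) + 33.4742*exp(3*p) + 13.4285*exp(2*p) - 6.4676*exp(p) + 0.5476)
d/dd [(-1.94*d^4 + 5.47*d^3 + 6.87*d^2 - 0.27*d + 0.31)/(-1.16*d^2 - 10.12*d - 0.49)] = (4.5008*d^5 + 52.5532*d^4 - 106.9104*d^3 - 77.8785*d^2 - 6.0134*d + 3.2695)/(1.3456*d^4 + 23.4784*d^3 + 103.5512*d^2 + 9.9176*d + 0.2401)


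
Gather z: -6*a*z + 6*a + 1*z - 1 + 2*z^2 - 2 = 6*a + 2*z^2 + z*(1 - 6*a) - 3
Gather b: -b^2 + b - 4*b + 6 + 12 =-b^2 - 3*b + 18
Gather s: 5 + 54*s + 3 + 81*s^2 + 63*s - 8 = 81*s^2 + 117*s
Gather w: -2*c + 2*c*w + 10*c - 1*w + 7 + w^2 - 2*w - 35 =8*c + w^2 + w*(2*c - 3) - 28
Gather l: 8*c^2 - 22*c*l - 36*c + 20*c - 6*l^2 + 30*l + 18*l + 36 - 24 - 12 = 8*c^2 - 16*c - 6*l^2 + l*(48 - 22*c)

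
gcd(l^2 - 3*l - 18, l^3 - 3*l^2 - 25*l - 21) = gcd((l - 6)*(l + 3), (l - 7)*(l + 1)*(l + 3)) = l + 3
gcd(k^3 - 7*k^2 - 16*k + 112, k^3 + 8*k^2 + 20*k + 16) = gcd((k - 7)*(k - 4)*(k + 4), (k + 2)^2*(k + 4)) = k + 4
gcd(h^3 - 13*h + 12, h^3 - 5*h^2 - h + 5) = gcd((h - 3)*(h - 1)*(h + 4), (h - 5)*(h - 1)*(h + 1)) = h - 1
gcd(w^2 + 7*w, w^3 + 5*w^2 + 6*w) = w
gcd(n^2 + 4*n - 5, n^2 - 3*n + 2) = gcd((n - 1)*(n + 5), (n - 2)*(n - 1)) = n - 1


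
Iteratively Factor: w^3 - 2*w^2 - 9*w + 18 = (w - 2)*(w^2 - 9) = (w - 3)*(w - 2)*(w + 3)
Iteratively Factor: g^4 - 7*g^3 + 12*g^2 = (g)*(g^3 - 7*g^2 + 12*g) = g*(g - 4)*(g^2 - 3*g) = g^2*(g - 4)*(g - 3)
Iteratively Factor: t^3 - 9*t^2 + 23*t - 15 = (t - 1)*(t^2 - 8*t + 15) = (t - 5)*(t - 1)*(t - 3)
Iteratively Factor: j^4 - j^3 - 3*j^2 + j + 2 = (j - 2)*(j^3 + j^2 - j - 1) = (j - 2)*(j - 1)*(j^2 + 2*j + 1) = (j - 2)*(j - 1)*(j + 1)*(j + 1)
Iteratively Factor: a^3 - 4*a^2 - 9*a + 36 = (a - 3)*(a^2 - a - 12) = (a - 4)*(a - 3)*(a + 3)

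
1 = 1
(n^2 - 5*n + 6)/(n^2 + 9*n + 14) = (n^2 - 5*n + 6)/(n^2 + 9*n + 14)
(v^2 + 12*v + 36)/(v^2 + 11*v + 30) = (v + 6)/(v + 5)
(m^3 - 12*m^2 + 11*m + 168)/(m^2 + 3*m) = m - 15 + 56/m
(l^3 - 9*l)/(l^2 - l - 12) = l*(l - 3)/(l - 4)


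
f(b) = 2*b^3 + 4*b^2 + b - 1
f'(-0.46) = -1.41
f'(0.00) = 1.00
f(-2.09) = -3.88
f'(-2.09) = 10.49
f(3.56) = 143.49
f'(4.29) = 145.74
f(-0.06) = -1.05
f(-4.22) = -84.29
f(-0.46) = -0.81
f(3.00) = 92.00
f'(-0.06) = 0.54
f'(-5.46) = 136.19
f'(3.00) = 79.00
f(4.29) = 234.81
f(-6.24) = -337.43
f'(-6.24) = 184.71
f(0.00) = -1.00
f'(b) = 6*b^2 + 8*b + 1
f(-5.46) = -212.76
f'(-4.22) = 74.09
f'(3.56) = 105.52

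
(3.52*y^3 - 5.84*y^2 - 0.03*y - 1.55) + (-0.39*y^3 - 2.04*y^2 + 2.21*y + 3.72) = 3.13*y^3 - 7.88*y^2 + 2.18*y + 2.17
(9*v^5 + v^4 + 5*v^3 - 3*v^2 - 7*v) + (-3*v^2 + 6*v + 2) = 9*v^5 + v^4 + 5*v^3 - 6*v^2 - v + 2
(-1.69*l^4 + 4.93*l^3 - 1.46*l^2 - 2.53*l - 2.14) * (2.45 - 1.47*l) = 2.4843*l^5 - 11.3876*l^4 + 14.2247*l^3 + 0.1421*l^2 - 3.0527*l - 5.243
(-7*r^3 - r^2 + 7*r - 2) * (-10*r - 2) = 70*r^4 + 24*r^3 - 68*r^2 + 6*r + 4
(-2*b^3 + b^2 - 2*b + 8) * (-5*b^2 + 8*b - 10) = 10*b^5 - 21*b^4 + 38*b^3 - 66*b^2 + 84*b - 80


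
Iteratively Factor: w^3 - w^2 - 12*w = (w - 4)*(w^2 + 3*w) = (w - 4)*(w + 3)*(w)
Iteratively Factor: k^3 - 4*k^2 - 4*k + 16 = (k + 2)*(k^2 - 6*k + 8) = (k - 4)*(k + 2)*(k - 2)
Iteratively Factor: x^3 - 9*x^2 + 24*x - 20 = (x - 5)*(x^2 - 4*x + 4) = (x - 5)*(x - 2)*(x - 2)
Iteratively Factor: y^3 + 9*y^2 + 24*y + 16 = (y + 1)*(y^2 + 8*y + 16) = (y + 1)*(y + 4)*(y + 4)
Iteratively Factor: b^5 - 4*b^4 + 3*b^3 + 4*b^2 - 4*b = (b)*(b^4 - 4*b^3 + 3*b^2 + 4*b - 4) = b*(b - 2)*(b^3 - 2*b^2 - b + 2) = b*(b - 2)*(b + 1)*(b^2 - 3*b + 2) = b*(b - 2)^2*(b + 1)*(b - 1)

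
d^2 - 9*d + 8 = (d - 8)*(d - 1)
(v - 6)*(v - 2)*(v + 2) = v^3 - 6*v^2 - 4*v + 24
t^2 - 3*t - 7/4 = (t - 7/2)*(t + 1/2)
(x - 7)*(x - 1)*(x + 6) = x^3 - 2*x^2 - 41*x + 42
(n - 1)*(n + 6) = n^2 + 5*n - 6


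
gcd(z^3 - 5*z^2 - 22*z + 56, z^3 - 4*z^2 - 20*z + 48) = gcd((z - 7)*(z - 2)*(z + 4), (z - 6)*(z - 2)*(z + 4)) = z^2 + 2*z - 8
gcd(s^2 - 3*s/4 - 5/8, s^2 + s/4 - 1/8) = s + 1/2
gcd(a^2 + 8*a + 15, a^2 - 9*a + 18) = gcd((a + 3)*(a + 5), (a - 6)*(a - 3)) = 1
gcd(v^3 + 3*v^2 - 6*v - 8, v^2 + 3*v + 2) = v + 1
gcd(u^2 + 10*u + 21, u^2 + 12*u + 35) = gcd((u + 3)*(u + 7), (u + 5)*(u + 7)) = u + 7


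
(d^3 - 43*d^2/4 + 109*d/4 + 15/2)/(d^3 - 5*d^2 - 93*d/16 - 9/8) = 4*(d - 5)/(4*d + 3)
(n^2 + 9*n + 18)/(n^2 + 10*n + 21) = (n + 6)/(n + 7)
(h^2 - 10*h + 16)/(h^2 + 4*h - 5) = (h^2 - 10*h + 16)/(h^2 + 4*h - 5)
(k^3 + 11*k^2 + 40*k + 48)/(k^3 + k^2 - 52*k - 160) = (k^2 + 7*k + 12)/(k^2 - 3*k - 40)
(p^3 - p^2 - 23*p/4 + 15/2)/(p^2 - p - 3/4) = (2*p^2 + p - 10)/(2*p + 1)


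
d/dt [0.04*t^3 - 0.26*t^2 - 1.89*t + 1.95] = 0.12*t^2 - 0.52*t - 1.89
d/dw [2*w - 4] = 2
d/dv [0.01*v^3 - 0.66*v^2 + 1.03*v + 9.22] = 0.03*v^2 - 1.32*v + 1.03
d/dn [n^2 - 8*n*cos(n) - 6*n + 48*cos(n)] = 8*n*sin(n) + 2*n - 48*sin(n) - 8*cos(n) - 6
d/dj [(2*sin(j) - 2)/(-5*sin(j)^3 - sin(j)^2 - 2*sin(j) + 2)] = 4*(5*sin(j)^2 - 7*sin(j) - 1)*sin(j)*cos(j)/(5*sin(j)^3 + sin(j)^2 + 2*sin(j) - 2)^2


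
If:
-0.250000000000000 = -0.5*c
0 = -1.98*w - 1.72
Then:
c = 0.50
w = -0.87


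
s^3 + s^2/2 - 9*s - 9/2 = (s - 3)*(s + 1/2)*(s + 3)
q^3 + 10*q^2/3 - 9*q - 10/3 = (q - 2)*(q + 1/3)*(q + 5)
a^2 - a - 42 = (a - 7)*(a + 6)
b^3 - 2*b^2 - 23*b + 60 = (b - 4)*(b - 3)*(b + 5)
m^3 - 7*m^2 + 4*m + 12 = (m - 6)*(m - 2)*(m + 1)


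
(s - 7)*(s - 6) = s^2 - 13*s + 42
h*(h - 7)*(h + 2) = h^3 - 5*h^2 - 14*h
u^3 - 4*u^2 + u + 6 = (u - 3)*(u - 2)*(u + 1)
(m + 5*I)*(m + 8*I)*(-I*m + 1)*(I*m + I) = m^4 + m^3 + 14*I*m^3 - 53*m^2 + 14*I*m^2 - 53*m - 40*I*m - 40*I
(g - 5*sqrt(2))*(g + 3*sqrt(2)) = g^2 - 2*sqrt(2)*g - 30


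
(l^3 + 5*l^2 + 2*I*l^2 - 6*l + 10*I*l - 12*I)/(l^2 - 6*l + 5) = (l^2 + 2*l*(3 + I) + 12*I)/(l - 5)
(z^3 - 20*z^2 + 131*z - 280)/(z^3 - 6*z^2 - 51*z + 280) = (z - 7)/(z + 7)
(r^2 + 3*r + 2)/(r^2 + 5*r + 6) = (r + 1)/(r + 3)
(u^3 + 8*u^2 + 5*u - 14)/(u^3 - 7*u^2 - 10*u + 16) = (u + 7)/(u - 8)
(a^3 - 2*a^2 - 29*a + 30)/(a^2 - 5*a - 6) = (a^2 + 4*a - 5)/(a + 1)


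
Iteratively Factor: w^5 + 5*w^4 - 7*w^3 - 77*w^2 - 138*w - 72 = (w + 3)*(w^4 + 2*w^3 - 13*w^2 - 38*w - 24) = (w + 1)*(w + 3)*(w^3 + w^2 - 14*w - 24) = (w + 1)*(w + 3)^2*(w^2 - 2*w - 8) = (w - 4)*(w + 1)*(w + 3)^2*(w + 2)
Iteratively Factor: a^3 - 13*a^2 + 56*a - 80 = (a - 4)*(a^2 - 9*a + 20) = (a - 4)^2*(a - 5)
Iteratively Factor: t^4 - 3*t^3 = (t)*(t^3 - 3*t^2) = t^2*(t^2 - 3*t) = t^3*(t - 3)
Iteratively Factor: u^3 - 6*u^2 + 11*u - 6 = (u - 2)*(u^2 - 4*u + 3) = (u - 3)*(u - 2)*(u - 1)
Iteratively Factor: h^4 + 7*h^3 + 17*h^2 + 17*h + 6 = (h + 1)*(h^3 + 6*h^2 + 11*h + 6) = (h + 1)^2*(h^2 + 5*h + 6) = (h + 1)^2*(h + 3)*(h + 2)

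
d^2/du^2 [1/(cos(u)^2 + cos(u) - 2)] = (-4*sin(u)^4 + 11*sin(u)^2 + 7*cos(u)/4 - 3*cos(3*u)/4 - 1)/((cos(u) - 1)^3*(cos(u) + 2)^3)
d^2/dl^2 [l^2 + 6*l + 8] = 2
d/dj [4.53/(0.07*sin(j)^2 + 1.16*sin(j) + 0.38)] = -(0.6342*sin(j) + 5.2548)*cos(j)/(0.07*sin(j)^2 + 1.16*sin(j) + 0.38)^2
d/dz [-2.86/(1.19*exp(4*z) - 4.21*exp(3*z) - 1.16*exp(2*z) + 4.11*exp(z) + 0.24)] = (13.6136*exp(3*z) - 36.1218*exp(2*z) - 6.6352*exp(z) + 11.7546)*exp(z)/(1.19*exp(4*z) - 4.21*exp(3*z) - 1.16*exp(2*z) + 4.11*exp(z) + 0.24)^2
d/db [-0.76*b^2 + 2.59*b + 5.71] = 2.59 - 1.52*b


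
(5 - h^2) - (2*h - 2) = -h^2 - 2*h + 7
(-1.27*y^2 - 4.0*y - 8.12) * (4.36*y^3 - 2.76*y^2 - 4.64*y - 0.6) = -5.5372*y^5 - 13.9348*y^4 - 18.4704*y^3 + 41.7332*y^2 + 40.0768*y + 4.872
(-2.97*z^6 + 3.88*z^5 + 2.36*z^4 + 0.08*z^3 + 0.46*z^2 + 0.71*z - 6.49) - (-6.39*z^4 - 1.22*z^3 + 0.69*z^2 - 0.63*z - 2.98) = -2.97*z^6 + 3.88*z^5 + 8.75*z^4 + 1.3*z^3 - 0.23*z^2 + 1.34*z - 3.51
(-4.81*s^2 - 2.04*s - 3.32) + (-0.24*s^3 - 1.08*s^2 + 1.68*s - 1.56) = -0.24*s^3 - 5.89*s^2 - 0.36*s - 4.88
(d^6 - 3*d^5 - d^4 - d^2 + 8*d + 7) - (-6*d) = d^6 - 3*d^5 - d^4 - d^2 + 14*d + 7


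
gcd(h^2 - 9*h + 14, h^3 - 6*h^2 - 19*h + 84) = h - 7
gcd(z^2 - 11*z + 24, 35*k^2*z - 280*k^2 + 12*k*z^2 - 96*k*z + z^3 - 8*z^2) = z - 8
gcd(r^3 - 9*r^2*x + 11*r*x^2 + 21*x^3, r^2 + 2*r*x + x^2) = r + x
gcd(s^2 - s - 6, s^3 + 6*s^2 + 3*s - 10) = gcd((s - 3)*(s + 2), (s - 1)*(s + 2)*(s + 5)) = s + 2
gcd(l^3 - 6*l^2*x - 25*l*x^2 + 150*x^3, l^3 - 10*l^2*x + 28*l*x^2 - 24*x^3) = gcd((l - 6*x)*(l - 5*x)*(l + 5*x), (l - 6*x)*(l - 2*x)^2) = -l + 6*x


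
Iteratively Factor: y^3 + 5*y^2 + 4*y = (y + 4)*(y^2 + y) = (y + 1)*(y + 4)*(y)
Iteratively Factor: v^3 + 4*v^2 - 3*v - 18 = (v + 3)*(v^2 + v - 6) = (v + 3)^2*(v - 2)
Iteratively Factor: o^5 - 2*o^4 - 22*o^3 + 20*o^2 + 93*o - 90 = (o + 3)*(o^4 - 5*o^3 - 7*o^2 + 41*o - 30) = (o + 3)^2*(o^3 - 8*o^2 + 17*o - 10) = (o - 2)*(o + 3)^2*(o^2 - 6*o + 5) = (o - 5)*(o - 2)*(o + 3)^2*(o - 1)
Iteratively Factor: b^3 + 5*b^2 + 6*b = (b + 2)*(b^2 + 3*b) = b*(b + 2)*(b + 3)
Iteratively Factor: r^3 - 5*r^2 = (r)*(r^2 - 5*r) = r*(r - 5)*(r)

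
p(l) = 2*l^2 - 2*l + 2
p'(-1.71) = -8.84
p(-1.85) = 12.54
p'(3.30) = 11.20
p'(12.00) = 46.00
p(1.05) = 2.10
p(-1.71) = 11.27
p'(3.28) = 11.12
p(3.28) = 16.96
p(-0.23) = 2.57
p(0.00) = 2.00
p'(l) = 4*l - 2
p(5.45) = 50.50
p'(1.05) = 2.20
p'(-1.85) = -9.40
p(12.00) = 266.00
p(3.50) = 19.50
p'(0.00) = -2.00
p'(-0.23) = -2.92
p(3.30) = 17.18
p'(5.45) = 19.80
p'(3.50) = 12.00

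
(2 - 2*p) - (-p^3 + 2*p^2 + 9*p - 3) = p^3 - 2*p^2 - 11*p + 5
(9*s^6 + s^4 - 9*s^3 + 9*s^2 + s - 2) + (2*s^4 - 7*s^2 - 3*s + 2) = 9*s^6 + 3*s^4 - 9*s^3 + 2*s^2 - 2*s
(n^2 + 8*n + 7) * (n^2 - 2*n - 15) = n^4 + 6*n^3 - 24*n^2 - 134*n - 105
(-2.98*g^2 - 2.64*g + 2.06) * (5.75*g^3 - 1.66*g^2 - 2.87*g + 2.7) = -17.135*g^5 - 10.2332*g^4 + 24.78*g^3 - 3.8888*g^2 - 13.0402*g + 5.562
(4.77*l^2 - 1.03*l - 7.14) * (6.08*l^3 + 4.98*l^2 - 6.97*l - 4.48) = 29.0016*l^5 + 17.4922*l^4 - 81.7875*l^3 - 49.7477*l^2 + 54.3802*l + 31.9872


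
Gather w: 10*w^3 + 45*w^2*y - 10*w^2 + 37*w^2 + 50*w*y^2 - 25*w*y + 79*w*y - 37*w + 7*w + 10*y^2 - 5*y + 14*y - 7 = 10*w^3 + w^2*(45*y + 27) + w*(50*y^2 + 54*y - 30) + 10*y^2 + 9*y - 7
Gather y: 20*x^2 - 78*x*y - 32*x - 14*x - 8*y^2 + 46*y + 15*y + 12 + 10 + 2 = 20*x^2 - 46*x - 8*y^2 + y*(61 - 78*x) + 24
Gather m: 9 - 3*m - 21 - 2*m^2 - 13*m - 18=-2*m^2 - 16*m - 30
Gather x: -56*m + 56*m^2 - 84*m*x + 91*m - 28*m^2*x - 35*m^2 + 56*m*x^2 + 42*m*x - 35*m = 21*m^2 + 56*m*x^2 + x*(-28*m^2 - 42*m)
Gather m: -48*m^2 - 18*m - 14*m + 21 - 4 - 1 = -48*m^2 - 32*m + 16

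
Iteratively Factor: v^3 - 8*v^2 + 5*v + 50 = (v - 5)*(v^2 - 3*v - 10) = (v - 5)*(v + 2)*(v - 5)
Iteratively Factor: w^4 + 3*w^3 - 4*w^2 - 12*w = (w + 2)*(w^3 + w^2 - 6*w) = (w - 2)*(w + 2)*(w^2 + 3*w) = w*(w - 2)*(w + 2)*(w + 3)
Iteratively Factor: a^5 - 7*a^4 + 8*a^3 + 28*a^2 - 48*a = (a + 2)*(a^4 - 9*a^3 + 26*a^2 - 24*a) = (a - 2)*(a + 2)*(a^3 - 7*a^2 + 12*a) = (a - 4)*(a - 2)*(a + 2)*(a^2 - 3*a) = a*(a - 4)*(a - 2)*(a + 2)*(a - 3)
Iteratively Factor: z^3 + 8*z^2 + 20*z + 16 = (z + 4)*(z^2 + 4*z + 4) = (z + 2)*(z + 4)*(z + 2)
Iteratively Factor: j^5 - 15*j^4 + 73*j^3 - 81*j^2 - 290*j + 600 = (j - 5)*(j^4 - 10*j^3 + 23*j^2 + 34*j - 120) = (j - 5)*(j - 4)*(j^3 - 6*j^2 - j + 30) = (j - 5)*(j - 4)*(j - 3)*(j^2 - 3*j - 10) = (j - 5)^2*(j - 4)*(j - 3)*(j + 2)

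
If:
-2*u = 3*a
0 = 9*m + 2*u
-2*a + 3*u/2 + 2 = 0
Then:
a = 8/17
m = 8/51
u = -12/17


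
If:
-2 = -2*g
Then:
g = 1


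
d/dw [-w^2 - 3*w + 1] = -2*w - 3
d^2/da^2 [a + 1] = 0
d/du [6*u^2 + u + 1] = 12*u + 1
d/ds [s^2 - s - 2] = 2*s - 1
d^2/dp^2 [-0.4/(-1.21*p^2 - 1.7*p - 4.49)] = (-1.17128*p^2 - 1.6456*p + 0.4*(2.42*p + 1.7)*(4.84*p + 3.4) - 4.34632)/(1.21*p^2 + 1.7*p + 4.49)^3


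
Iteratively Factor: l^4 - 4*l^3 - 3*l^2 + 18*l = (l + 2)*(l^3 - 6*l^2 + 9*l) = (l - 3)*(l + 2)*(l^2 - 3*l) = l*(l - 3)*(l + 2)*(l - 3)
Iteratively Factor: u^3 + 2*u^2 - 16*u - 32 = (u - 4)*(u^2 + 6*u + 8) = (u - 4)*(u + 4)*(u + 2)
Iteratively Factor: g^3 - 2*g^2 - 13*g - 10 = (g + 2)*(g^2 - 4*g - 5) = (g + 1)*(g + 2)*(g - 5)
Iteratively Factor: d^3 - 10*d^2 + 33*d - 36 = (d - 3)*(d^2 - 7*d + 12) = (d - 3)^2*(d - 4)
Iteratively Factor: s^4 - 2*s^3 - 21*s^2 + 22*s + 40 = (s - 5)*(s^3 + 3*s^2 - 6*s - 8) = (s - 5)*(s - 2)*(s^2 + 5*s + 4) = (s - 5)*(s - 2)*(s + 1)*(s + 4)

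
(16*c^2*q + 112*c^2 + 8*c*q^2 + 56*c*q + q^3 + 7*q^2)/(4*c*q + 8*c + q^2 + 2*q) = (4*c*q + 28*c + q^2 + 7*q)/(q + 2)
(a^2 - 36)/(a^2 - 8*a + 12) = (a + 6)/(a - 2)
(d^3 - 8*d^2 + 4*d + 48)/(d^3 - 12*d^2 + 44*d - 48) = (d + 2)/(d - 2)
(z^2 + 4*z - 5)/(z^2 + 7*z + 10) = (z - 1)/(z + 2)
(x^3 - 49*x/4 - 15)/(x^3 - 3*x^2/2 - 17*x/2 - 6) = (x + 5/2)/(x + 1)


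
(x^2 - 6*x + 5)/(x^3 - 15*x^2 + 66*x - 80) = (x - 1)/(x^2 - 10*x + 16)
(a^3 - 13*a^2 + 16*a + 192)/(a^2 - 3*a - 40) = (a^2 - 5*a - 24)/(a + 5)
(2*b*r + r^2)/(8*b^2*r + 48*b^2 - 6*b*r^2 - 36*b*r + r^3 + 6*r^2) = r*(2*b + r)/(8*b^2*r + 48*b^2 - 6*b*r^2 - 36*b*r + r^3 + 6*r^2)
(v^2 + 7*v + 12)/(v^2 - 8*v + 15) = (v^2 + 7*v + 12)/(v^2 - 8*v + 15)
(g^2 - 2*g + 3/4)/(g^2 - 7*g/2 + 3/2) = (g - 3/2)/(g - 3)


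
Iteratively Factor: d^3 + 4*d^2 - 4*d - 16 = (d - 2)*(d^2 + 6*d + 8) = (d - 2)*(d + 4)*(d + 2)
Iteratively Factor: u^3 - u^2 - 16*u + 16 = (u - 4)*(u^2 + 3*u - 4) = (u - 4)*(u - 1)*(u + 4)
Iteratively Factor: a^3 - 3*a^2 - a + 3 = (a - 1)*(a^2 - 2*a - 3) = (a - 1)*(a + 1)*(a - 3)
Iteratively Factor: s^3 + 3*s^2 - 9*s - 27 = (s + 3)*(s^2 - 9) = (s - 3)*(s + 3)*(s + 3)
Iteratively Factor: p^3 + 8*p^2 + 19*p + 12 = (p + 4)*(p^2 + 4*p + 3) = (p + 3)*(p + 4)*(p + 1)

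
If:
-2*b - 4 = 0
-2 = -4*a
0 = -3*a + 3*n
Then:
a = 1/2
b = -2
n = 1/2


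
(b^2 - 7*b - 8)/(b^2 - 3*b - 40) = (b + 1)/(b + 5)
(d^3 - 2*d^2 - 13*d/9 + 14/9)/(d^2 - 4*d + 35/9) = (3*d^2 + d - 2)/(3*d - 5)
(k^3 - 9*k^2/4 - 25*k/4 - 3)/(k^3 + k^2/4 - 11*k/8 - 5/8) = 2*(4*k^2 - 13*k - 12)/(8*k^2 - 6*k - 5)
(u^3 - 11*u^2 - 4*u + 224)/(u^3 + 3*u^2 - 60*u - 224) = (u - 7)/(u + 7)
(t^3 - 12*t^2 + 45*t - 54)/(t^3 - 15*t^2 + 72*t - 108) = (t - 3)/(t - 6)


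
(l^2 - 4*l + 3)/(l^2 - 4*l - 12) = (-l^2 + 4*l - 3)/(-l^2 + 4*l + 12)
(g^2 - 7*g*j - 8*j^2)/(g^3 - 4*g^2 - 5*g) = (-g^2 + 7*g*j + 8*j^2)/(g*(-g^2 + 4*g + 5))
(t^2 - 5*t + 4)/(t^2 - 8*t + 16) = (t - 1)/(t - 4)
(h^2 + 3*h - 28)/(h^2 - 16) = (h + 7)/(h + 4)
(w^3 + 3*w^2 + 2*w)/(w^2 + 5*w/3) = 3*(w^2 + 3*w + 2)/(3*w + 5)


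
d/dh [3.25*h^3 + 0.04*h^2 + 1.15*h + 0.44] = 9.75*h^2 + 0.08*h + 1.15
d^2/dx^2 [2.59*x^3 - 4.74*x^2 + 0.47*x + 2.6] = 15.54*x - 9.48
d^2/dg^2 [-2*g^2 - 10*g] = -4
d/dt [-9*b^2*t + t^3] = -9*b^2 + 3*t^2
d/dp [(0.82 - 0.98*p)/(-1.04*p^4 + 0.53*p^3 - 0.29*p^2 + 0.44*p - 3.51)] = (-3.0576*p^4 + 4.45*p^3 - 1.588*p^2 + 0.4756*p + 3.079)/(1.0816*p^8 - 1.1024*p^7 + 0.8841*p^6 - 1.2226*p^5 + 7.8513*p^4 - 3.9758*p^3 + 2.2294*p^2 - 3.0888*p + 12.3201)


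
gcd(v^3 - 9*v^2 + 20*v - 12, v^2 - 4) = v - 2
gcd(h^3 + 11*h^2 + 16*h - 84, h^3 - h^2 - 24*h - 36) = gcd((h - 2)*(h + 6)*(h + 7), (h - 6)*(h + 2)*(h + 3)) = 1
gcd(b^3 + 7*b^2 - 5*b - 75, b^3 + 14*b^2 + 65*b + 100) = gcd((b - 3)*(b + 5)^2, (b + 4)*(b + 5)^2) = b^2 + 10*b + 25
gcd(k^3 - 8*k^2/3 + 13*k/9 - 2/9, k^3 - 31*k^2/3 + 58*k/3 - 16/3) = k^2 - 7*k/3 + 2/3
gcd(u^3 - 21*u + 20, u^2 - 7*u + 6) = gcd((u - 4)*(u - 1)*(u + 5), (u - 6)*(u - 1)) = u - 1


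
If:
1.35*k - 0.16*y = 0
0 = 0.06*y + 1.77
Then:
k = -3.50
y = -29.50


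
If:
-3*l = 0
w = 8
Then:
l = 0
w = 8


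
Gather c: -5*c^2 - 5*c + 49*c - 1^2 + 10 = -5*c^2 + 44*c + 9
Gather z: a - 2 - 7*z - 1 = a - 7*z - 3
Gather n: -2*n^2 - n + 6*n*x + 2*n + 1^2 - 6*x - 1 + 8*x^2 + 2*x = -2*n^2 + n*(6*x + 1) + 8*x^2 - 4*x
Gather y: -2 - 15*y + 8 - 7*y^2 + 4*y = -7*y^2 - 11*y + 6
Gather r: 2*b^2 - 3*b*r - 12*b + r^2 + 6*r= 2*b^2 - 12*b + r^2 + r*(6 - 3*b)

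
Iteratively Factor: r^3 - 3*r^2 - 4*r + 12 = (r - 3)*(r^2 - 4) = (r - 3)*(r + 2)*(r - 2)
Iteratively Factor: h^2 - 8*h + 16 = (h - 4)*(h - 4)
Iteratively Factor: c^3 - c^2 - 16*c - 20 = (c + 2)*(c^2 - 3*c - 10) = (c - 5)*(c + 2)*(c + 2)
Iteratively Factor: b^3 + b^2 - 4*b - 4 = (b + 2)*(b^2 - b - 2) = (b + 1)*(b + 2)*(b - 2)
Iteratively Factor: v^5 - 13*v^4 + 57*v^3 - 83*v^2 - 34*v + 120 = (v - 5)*(v^4 - 8*v^3 + 17*v^2 + 2*v - 24) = (v - 5)*(v - 4)*(v^3 - 4*v^2 + v + 6) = (v - 5)*(v - 4)*(v + 1)*(v^2 - 5*v + 6) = (v - 5)*(v - 4)*(v - 3)*(v + 1)*(v - 2)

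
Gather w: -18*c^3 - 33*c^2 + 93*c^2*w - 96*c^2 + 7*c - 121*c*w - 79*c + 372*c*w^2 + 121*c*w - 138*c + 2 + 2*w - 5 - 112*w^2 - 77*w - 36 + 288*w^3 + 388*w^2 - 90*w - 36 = -18*c^3 - 129*c^2 - 210*c + 288*w^3 + w^2*(372*c + 276) + w*(93*c^2 - 165) - 75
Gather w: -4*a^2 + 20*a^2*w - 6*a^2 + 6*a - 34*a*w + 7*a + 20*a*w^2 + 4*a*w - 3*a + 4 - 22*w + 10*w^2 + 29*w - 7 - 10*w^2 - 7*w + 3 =-10*a^2 + 20*a*w^2 + 10*a + w*(20*a^2 - 30*a)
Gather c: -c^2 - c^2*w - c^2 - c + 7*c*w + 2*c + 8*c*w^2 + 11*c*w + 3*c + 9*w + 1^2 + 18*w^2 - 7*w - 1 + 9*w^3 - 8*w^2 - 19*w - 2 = c^2*(-w - 2) + c*(8*w^2 + 18*w + 4) + 9*w^3 + 10*w^2 - 17*w - 2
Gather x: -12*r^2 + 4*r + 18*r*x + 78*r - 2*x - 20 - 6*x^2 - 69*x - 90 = -12*r^2 + 82*r - 6*x^2 + x*(18*r - 71) - 110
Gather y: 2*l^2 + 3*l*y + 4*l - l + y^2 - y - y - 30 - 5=2*l^2 + 3*l + y^2 + y*(3*l - 2) - 35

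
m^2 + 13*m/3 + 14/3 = (m + 2)*(m + 7/3)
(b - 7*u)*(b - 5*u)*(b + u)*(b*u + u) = b^4*u - 11*b^3*u^2 + b^3*u + 23*b^2*u^3 - 11*b^2*u^2 + 35*b*u^4 + 23*b*u^3 + 35*u^4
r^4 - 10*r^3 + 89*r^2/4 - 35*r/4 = r*(r - 7)*(r - 5/2)*(r - 1/2)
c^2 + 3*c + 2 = (c + 1)*(c + 2)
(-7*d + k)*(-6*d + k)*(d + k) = 42*d^3 + 29*d^2*k - 12*d*k^2 + k^3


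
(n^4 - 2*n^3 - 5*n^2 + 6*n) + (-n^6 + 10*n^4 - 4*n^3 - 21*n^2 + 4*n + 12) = -n^6 + 11*n^4 - 6*n^3 - 26*n^2 + 10*n + 12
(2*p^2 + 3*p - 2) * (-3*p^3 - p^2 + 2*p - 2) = -6*p^5 - 11*p^4 + 7*p^3 + 4*p^2 - 10*p + 4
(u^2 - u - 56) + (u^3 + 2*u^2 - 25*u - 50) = u^3 + 3*u^2 - 26*u - 106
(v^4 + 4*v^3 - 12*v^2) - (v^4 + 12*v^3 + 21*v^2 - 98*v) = -8*v^3 - 33*v^2 + 98*v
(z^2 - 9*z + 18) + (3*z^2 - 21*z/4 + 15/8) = 4*z^2 - 57*z/4 + 159/8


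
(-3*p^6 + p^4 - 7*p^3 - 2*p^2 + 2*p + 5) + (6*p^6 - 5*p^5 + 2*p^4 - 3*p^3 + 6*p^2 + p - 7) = 3*p^6 - 5*p^5 + 3*p^4 - 10*p^3 + 4*p^2 + 3*p - 2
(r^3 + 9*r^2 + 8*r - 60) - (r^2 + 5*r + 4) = r^3 + 8*r^2 + 3*r - 64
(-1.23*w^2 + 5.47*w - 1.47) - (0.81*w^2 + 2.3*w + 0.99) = -2.04*w^2 + 3.17*w - 2.46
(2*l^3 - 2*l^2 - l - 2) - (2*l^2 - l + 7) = 2*l^3 - 4*l^2 - 9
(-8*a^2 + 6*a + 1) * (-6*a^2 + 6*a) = 48*a^4 - 84*a^3 + 30*a^2 + 6*a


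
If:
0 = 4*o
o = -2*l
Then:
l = 0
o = 0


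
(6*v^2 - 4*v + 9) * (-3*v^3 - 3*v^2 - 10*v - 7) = -18*v^5 - 6*v^4 - 75*v^3 - 29*v^2 - 62*v - 63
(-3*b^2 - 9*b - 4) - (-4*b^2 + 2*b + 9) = b^2 - 11*b - 13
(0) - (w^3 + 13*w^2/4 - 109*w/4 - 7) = -w^3 - 13*w^2/4 + 109*w/4 + 7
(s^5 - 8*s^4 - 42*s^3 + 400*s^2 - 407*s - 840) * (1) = s^5 - 8*s^4 - 42*s^3 + 400*s^2 - 407*s - 840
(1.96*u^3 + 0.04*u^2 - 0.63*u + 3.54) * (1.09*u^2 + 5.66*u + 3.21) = 2.1364*u^5 + 11.1372*u^4 + 5.8313*u^3 + 0.4212*u^2 + 18.0141*u + 11.3634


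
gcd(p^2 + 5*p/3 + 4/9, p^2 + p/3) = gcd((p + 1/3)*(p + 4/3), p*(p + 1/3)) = p + 1/3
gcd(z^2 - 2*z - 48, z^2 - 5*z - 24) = z - 8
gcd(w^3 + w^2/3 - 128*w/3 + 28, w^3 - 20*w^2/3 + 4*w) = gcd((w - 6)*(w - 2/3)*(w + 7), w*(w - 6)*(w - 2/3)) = w^2 - 20*w/3 + 4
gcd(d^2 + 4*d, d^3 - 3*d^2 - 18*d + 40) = d + 4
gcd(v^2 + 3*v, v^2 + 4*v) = v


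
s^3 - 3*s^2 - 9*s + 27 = (s - 3)^2*(s + 3)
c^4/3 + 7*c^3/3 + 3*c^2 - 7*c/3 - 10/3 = (c/3 + 1/3)*(c - 1)*(c + 2)*(c + 5)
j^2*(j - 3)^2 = j^4 - 6*j^3 + 9*j^2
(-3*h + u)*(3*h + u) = -9*h^2 + u^2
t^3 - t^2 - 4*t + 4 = (t - 2)*(t - 1)*(t + 2)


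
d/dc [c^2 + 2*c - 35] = 2*c + 2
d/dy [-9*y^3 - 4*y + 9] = -27*y^2 - 4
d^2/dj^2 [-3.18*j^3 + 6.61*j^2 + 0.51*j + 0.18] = 13.22 - 19.08*j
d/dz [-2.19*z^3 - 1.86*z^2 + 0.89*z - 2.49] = -6.57*z^2 - 3.72*z + 0.89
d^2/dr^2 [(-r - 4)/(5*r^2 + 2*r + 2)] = 2*(-4*(r + 4)*(5*r + 1)^2 + (15*r + 22)*(5*r^2 + 2*r + 2))/(5*r^2 + 2*r + 2)^3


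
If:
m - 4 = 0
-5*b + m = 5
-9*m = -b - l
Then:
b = -1/5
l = 181/5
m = 4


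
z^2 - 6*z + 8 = (z - 4)*(z - 2)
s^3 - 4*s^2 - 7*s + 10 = (s - 5)*(s - 1)*(s + 2)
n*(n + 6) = n^2 + 6*n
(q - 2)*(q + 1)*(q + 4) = q^3 + 3*q^2 - 6*q - 8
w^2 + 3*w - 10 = (w - 2)*(w + 5)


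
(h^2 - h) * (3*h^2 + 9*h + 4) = 3*h^4 + 6*h^3 - 5*h^2 - 4*h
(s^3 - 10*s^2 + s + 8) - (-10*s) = s^3 - 10*s^2 + 11*s + 8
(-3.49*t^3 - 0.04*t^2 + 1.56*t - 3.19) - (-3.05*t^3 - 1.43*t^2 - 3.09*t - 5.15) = -0.44*t^3 + 1.39*t^2 + 4.65*t + 1.96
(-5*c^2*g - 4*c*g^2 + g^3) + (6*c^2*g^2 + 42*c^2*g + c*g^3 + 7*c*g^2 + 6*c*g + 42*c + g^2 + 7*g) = 6*c^2*g^2 + 37*c^2*g + c*g^3 + 3*c*g^2 + 6*c*g + 42*c + g^3 + g^2 + 7*g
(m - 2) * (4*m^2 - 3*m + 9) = 4*m^3 - 11*m^2 + 15*m - 18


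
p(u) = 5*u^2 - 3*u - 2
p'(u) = 10*u - 3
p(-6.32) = 216.67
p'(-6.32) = -66.20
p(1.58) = 5.74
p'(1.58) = 12.80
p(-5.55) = 168.66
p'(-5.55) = -58.50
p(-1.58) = 15.22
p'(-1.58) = -18.80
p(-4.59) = 117.11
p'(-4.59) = -48.90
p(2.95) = 32.66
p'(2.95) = 26.50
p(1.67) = 6.93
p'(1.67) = 13.70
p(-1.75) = 18.56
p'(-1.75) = -20.50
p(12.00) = 682.00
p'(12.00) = 117.00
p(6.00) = 160.00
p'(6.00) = 57.00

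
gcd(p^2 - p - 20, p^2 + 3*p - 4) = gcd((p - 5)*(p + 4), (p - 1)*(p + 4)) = p + 4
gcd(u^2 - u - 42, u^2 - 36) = u + 6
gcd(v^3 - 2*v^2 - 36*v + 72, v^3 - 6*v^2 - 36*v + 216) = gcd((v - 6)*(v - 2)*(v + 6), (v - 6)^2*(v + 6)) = v^2 - 36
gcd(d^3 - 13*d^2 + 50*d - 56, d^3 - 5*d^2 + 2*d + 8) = d^2 - 6*d + 8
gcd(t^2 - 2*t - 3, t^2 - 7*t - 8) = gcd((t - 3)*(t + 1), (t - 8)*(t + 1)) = t + 1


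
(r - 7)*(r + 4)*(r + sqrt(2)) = r^3 - 3*r^2 + sqrt(2)*r^2 - 28*r - 3*sqrt(2)*r - 28*sqrt(2)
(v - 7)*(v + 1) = v^2 - 6*v - 7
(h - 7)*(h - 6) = h^2 - 13*h + 42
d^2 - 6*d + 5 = (d - 5)*(d - 1)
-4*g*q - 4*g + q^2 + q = (-4*g + q)*(q + 1)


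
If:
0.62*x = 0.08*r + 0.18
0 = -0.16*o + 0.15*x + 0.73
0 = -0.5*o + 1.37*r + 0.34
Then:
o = 5.03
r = 1.59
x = 0.50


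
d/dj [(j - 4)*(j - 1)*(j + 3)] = 3*j^2 - 4*j - 11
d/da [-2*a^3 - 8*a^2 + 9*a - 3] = -6*a^2 - 16*a + 9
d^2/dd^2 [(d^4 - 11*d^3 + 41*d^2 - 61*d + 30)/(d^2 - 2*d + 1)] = 2*(d^3 - 3*d^2 + 3*d - 9)/(d^3 - 3*d^2 + 3*d - 1)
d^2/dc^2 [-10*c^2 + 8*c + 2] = -20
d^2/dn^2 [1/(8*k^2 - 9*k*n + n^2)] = 2*(-8*k^2 + 9*k*n - n^2 + (9*k - 2*n)^2)/(8*k^2 - 9*k*n + n^2)^3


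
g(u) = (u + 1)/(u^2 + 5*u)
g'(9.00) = -0.00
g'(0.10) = -20.03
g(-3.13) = 0.36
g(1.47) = 0.26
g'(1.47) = -0.11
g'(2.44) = -0.05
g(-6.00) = -0.83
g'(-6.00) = -0.81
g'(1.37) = -0.13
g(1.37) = 0.27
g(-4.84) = 4.96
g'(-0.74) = -0.41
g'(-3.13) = -0.25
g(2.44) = 0.19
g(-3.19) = 0.38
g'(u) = (-2*u - 5)*(u + 1)/(u^2 + 5*u)^2 + 1/(u^2 + 5*u)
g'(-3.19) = -0.26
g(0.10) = 2.16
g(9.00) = 0.08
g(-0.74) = -0.08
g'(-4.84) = -31.26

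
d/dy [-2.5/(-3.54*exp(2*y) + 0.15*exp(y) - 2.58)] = (0.375 - 17.7*exp(y))*exp(y)/(3.54*exp(2*y) - 0.15*exp(y) + 2.58)^2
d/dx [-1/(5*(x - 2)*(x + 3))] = (2*x + 1)/(5*(x - 2)^2*(x + 3)^2)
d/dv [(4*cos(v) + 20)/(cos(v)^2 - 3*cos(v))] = 4*(sin(v) - 15*sin(v)/cos(v)^2 + 10*tan(v))/(cos(v) - 3)^2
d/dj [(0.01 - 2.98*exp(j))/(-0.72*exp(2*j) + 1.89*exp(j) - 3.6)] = (-2.1456*exp(2*j) + 0.0144000000000002*exp(j) + 10.7091)*exp(j)/(0.5184*exp(4*j) - 2.7216*exp(3*j) + 8.7561*exp(2*j) - 13.608*exp(j) + 12.96)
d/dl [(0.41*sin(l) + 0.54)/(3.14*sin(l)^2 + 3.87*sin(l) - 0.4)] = (-3.3912*sin(l) + 0.6437*cos(2*l) - 2.8975)*cos(l)/(3.14*sin(l)^2 + 3.87*sin(l) - 0.4)^2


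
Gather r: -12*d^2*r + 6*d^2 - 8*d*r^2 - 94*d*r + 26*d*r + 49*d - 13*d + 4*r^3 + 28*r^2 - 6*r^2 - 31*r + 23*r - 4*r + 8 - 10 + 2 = 6*d^2 + 36*d + 4*r^3 + r^2*(22 - 8*d) + r*(-12*d^2 - 68*d - 12)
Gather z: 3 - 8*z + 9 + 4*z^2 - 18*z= 4*z^2 - 26*z + 12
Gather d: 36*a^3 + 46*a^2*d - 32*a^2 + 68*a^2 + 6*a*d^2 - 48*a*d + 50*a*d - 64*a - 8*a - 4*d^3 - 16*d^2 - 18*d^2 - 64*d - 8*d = 36*a^3 + 36*a^2 - 72*a - 4*d^3 + d^2*(6*a - 34) + d*(46*a^2 + 2*a - 72)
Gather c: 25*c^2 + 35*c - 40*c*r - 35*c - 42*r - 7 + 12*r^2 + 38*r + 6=25*c^2 - 40*c*r + 12*r^2 - 4*r - 1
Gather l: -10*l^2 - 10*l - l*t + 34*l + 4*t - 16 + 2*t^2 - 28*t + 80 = -10*l^2 + l*(24 - t) + 2*t^2 - 24*t + 64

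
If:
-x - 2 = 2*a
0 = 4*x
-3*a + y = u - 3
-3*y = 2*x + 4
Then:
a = -1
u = 14/3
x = 0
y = -4/3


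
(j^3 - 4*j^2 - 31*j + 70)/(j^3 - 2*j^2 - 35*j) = (j - 2)/j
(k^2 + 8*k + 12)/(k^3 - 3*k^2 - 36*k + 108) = (k + 2)/(k^2 - 9*k + 18)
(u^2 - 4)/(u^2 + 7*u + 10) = (u - 2)/(u + 5)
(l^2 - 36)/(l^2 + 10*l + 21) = (l^2 - 36)/(l^2 + 10*l + 21)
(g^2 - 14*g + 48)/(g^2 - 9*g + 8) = (g - 6)/(g - 1)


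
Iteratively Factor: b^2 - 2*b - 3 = (b + 1)*(b - 3)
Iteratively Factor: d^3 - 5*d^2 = (d)*(d^2 - 5*d) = d*(d - 5)*(d)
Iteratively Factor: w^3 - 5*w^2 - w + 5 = (w - 5)*(w^2 - 1) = (w - 5)*(w + 1)*(w - 1)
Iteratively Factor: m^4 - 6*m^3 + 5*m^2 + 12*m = (m + 1)*(m^3 - 7*m^2 + 12*m) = (m - 3)*(m + 1)*(m^2 - 4*m) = (m - 4)*(m - 3)*(m + 1)*(m)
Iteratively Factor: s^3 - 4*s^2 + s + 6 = (s - 3)*(s^2 - s - 2) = (s - 3)*(s - 2)*(s + 1)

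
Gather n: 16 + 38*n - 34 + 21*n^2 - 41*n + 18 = 21*n^2 - 3*n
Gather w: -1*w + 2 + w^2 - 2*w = w^2 - 3*w + 2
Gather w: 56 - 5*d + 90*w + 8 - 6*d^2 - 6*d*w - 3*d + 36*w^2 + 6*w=-6*d^2 - 8*d + 36*w^2 + w*(96 - 6*d) + 64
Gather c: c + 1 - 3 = c - 2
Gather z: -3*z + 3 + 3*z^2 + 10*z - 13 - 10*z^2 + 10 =-7*z^2 + 7*z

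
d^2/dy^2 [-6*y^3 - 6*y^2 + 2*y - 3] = -36*y - 12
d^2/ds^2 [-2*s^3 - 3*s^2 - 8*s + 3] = -12*s - 6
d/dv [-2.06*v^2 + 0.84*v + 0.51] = 0.84 - 4.12*v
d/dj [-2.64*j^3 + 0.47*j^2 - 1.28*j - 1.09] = -7.92*j^2 + 0.94*j - 1.28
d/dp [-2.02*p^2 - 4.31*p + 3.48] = -4.04*p - 4.31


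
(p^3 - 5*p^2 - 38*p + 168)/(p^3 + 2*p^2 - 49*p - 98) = (p^2 + 2*p - 24)/(p^2 + 9*p + 14)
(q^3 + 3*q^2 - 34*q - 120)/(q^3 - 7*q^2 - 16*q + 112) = (q^2 - q - 30)/(q^2 - 11*q + 28)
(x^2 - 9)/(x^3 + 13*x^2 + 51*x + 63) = (x - 3)/(x^2 + 10*x + 21)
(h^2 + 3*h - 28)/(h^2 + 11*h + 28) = (h - 4)/(h + 4)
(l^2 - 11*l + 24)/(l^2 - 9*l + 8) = (l - 3)/(l - 1)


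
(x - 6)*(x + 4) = x^2 - 2*x - 24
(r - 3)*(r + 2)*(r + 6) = r^3 + 5*r^2 - 12*r - 36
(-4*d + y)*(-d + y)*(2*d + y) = 8*d^3 - 6*d^2*y - 3*d*y^2 + y^3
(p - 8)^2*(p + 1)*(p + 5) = p^4 - 10*p^3 - 27*p^2 + 304*p + 320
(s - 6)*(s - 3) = s^2 - 9*s + 18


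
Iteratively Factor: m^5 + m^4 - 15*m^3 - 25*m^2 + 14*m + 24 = (m - 1)*(m^4 + 2*m^3 - 13*m^2 - 38*m - 24) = (m - 1)*(m + 2)*(m^3 - 13*m - 12) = (m - 4)*(m - 1)*(m + 2)*(m^2 + 4*m + 3) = (m - 4)*(m - 1)*(m + 2)*(m + 3)*(m + 1)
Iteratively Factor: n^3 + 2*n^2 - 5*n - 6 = (n + 3)*(n^2 - n - 2) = (n + 1)*(n + 3)*(n - 2)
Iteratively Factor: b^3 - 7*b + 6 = (b - 2)*(b^2 + 2*b - 3) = (b - 2)*(b + 3)*(b - 1)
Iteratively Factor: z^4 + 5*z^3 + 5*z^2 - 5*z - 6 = (z + 1)*(z^3 + 4*z^2 + z - 6) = (z + 1)*(z + 3)*(z^2 + z - 2) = (z + 1)*(z + 2)*(z + 3)*(z - 1)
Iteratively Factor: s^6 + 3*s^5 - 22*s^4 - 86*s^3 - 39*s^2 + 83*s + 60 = (s + 3)*(s^5 - 22*s^3 - 20*s^2 + 21*s + 20) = (s + 1)*(s + 3)*(s^4 - s^3 - 21*s^2 + s + 20) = (s + 1)^2*(s + 3)*(s^3 - 2*s^2 - 19*s + 20) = (s + 1)^2*(s + 3)*(s + 4)*(s^2 - 6*s + 5) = (s - 1)*(s + 1)^2*(s + 3)*(s + 4)*(s - 5)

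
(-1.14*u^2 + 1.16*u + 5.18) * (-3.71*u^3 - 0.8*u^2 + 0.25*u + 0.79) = 4.2294*u^5 - 3.3916*u^4 - 20.4308*u^3 - 4.7546*u^2 + 2.2114*u + 4.0922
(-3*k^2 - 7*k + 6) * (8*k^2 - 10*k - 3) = -24*k^4 - 26*k^3 + 127*k^2 - 39*k - 18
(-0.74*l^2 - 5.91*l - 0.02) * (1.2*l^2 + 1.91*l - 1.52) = -0.888*l^4 - 8.5054*l^3 - 10.1873*l^2 + 8.945*l + 0.0304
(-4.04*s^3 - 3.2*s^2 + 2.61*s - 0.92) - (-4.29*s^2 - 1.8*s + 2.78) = -4.04*s^3 + 1.09*s^2 + 4.41*s - 3.7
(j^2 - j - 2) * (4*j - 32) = 4*j^3 - 36*j^2 + 24*j + 64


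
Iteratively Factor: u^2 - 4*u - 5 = (u + 1)*(u - 5)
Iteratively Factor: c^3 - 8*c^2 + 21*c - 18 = (c - 2)*(c^2 - 6*c + 9) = (c - 3)*(c - 2)*(c - 3)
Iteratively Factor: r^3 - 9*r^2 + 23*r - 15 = (r - 1)*(r^2 - 8*r + 15) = (r - 3)*(r - 1)*(r - 5)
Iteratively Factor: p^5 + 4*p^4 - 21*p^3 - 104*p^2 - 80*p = (p + 4)*(p^4 - 21*p^2 - 20*p) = (p + 4)^2*(p^3 - 4*p^2 - 5*p) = (p + 1)*(p + 4)^2*(p^2 - 5*p) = p*(p + 1)*(p + 4)^2*(p - 5)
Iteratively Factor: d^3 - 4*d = (d + 2)*(d^2 - 2*d) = (d - 2)*(d + 2)*(d)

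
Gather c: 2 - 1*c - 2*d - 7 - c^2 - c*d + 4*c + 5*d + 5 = -c^2 + c*(3 - d) + 3*d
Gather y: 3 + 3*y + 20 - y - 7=2*y + 16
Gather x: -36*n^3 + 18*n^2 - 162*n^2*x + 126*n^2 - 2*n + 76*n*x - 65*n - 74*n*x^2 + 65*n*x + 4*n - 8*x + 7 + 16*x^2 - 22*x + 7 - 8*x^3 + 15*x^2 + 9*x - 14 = -36*n^3 + 144*n^2 - 63*n - 8*x^3 + x^2*(31 - 74*n) + x*(-162*n^2 + 141*n - 21)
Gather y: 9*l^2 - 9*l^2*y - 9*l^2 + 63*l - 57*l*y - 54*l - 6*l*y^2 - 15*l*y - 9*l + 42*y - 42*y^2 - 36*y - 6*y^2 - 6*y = y^2*(-6*l - 48) + y*(-9*l^2 - 72*l)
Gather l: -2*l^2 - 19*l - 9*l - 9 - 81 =-2*l^2 - 28*l - 90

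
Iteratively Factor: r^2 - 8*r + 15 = (r - 3)*(r - 5)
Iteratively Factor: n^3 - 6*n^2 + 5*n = (n - 1)*(n^2 - 5*n) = n*(n - 1)*(n - 5)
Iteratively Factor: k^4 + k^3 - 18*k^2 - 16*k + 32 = (k + 4)*(k^3 - 3*k^2 - 6*k + 8) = (k - 4)*(k + 4)*(k^2 + k - 2) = (k - 4)*(k + 2)*(k + 4)*(k - 1)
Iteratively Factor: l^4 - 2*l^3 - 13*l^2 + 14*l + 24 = (l + 1)*(l^3 - 3*l^2 - 10*l + 24) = (l + 1)*(l + 3)*(l^2 - 6*l + 8) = (l - 2)*(l + 1)*(l + 3)*(l - 4)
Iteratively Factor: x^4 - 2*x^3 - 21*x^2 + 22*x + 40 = (x - 2)*(x^3 - 21*x - 20) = (x - 2)*(x + 4)*(x^2 - 4*x - 5) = (x - 5)*(x - 2)*(x + 4)*(x + 1)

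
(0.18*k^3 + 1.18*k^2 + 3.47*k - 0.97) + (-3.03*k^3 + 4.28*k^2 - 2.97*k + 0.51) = -2.85*k^3 + 5.46*k^2 + 0.5*k - 0.46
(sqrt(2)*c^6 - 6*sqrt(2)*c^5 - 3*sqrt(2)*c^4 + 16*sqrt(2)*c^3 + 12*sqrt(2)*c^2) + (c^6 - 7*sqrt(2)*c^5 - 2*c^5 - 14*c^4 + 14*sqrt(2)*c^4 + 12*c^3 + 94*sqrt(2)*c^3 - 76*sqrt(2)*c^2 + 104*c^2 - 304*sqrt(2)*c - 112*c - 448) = c^6 + sqrt(2)*c^6 - 13*sqrt(2)*c^5 - 2*c^5 - 14*c^4 + 11*sqrt(2)*c^4 + 12*c^3 + 110*sqrt(2)*c^3 - 64*sqrt(2)*c^2 + 104*c^2 - 304*sqrt(2)*c - 112*c - 448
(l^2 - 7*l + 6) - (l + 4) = l^2 - 8*l + 2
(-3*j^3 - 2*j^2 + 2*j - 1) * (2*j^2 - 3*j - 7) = -6*j^5 + 5*j^4 + 31*j^3 + 6*j^2 - 11*j + 7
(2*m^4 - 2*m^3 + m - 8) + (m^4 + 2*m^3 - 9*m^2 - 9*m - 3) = 3*m^4 - 9*m^2 - 8*m - 11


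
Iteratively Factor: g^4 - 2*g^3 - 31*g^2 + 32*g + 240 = (g + 4)*(g^3 - 6*g^2 - 7*g + 60) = (g - 5)*(g + 4)*(g^2 - g - 12) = (g - 5)*(g + 3)*(g + 4)*(g - 4)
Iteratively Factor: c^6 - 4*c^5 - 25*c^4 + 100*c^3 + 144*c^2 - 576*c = (c - 4)*(c^5 - 25*c^3 + 144*c) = (c - 4)*(c - 3)*(c^4 + 3*c^3 - 16*c^2 - 48*c) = (c - 4)*(c - 3)*(c + 4)*(c^3 - c^2 - 12*c) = c*(c - 4)*(c - 3)*(c + 4)*(c^2 - c - 12) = c*(c - 4)*(c - 3)*(c + 3)*(c + 4)*(c - 4)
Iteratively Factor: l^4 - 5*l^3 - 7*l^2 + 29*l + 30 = (l - 5)*(l^3 - 7*l - 6) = (l - 5)*(l + 1)*(l^2 - l - 6) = (l - 5)*(l - 3)*(l + 1)*(l + 2)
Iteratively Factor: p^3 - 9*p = (p + 3)*(p^2 - 3*p) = (p - 3)*(p + 3)*(p)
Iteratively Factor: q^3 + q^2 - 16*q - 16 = (q + 1)*(q^2 - 16) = (q + 1)*(q + 4)*(q - 4)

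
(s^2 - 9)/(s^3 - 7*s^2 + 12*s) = (s + 3)/(s*(s - 4))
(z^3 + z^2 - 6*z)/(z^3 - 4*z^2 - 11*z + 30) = z/(z - 5)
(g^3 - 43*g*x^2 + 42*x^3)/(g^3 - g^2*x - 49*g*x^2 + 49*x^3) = (-g + 6*x)/(-g + 7*x)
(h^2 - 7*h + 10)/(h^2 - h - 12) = (-h^2 + 7*h - 10)/(-h^2 + h + 12)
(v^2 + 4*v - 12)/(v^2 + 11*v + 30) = (v - 2)/(v + 5)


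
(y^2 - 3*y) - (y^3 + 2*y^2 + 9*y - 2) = -y^3 - y^2 - 12*y + 2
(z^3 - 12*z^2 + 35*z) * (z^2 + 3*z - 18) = z^5 - 9*z^4 - 19*z^3 + 321*z^2 - 630*z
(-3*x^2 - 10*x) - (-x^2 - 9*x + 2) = -2*x^2 - x - 2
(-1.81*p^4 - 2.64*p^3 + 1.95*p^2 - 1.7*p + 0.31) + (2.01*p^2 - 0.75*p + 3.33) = -1.81*p^4 - 2.64*p^3 + 3.96*p^2 - 2.45*p + 3.64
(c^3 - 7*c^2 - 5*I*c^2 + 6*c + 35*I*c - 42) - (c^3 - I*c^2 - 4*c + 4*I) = -7*c^2 - 4*I*c^2 + 10*c + 35*I*c - 42 - 4*I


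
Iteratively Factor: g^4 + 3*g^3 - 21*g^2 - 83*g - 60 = (g - 5)*(g^3 + 8*g^2 + 19*g + 12) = (g - 5)*(g + 3)*(g^2 + 5*g + 4) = (g - 5)*(g + 1)*(g + 3)*(g + 4)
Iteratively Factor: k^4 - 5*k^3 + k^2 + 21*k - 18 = (k - 3)*(k^3 - 2*k^2 - 5*k + 6) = (k - 3)*(k + 2)*(k^2 - 4*k + 3) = (k - 3)*(k - 1)*(k + 2)*(k - 3)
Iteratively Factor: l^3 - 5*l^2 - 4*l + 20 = (l - 5)*(l^2 - 4) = (l - 5)*(l + 2)*(l - 2)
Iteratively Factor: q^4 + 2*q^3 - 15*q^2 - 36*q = (q + 3)*(q^3 - q^2 - 12*q) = (q - 4)*(q + 3)*(q^2 + 3*q) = (q - 4)*(q + 3)^2*(q)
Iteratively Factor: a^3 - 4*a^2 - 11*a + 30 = (a - 5)*(a^2 + a - 6) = (a - 5)*(a + 3)*(a - 2)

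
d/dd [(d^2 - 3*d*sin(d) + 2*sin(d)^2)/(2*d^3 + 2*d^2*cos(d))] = (d*(d + cos(d))*(-3*d*cos(d) + 2*d - 3*sin(d) + 2*sin(2*d)) - (d^2 - 3*d*sin(d) + 2*sin(d)^2)*(-d*sin(d) + 3*d + 2*cos(d)))/(2*d^3*(d + cos(d))^2)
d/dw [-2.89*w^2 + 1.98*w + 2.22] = 1.98 - 5.78*w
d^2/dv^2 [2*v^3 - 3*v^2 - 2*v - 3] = 12*v - 6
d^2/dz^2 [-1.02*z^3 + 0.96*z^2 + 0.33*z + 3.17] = 1.92 - 6.12*z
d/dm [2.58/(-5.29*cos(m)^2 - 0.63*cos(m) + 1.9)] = -(27.2964*cos(m) + 1.6254)*sin(m)/(5.29*cos(m)^2 + 0.63*cos(m) - 1.9)^2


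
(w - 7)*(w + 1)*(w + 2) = w^3 - 4*w^2 - 19*w - 14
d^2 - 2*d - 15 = (d - 5)*(d + 3)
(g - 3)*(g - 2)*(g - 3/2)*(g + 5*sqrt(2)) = g^4 - 13*g^3/2 + 5*sqrt(2)*g^3 - 65*sqrt(2)*g^2/2 + 27*g^2/2 - 9*g + 135*sqrt(2)*g/2 - 45*sqrt(2)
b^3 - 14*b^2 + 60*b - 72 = (b - 6)^2*(b - 2)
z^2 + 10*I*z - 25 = (z + 5*I)^2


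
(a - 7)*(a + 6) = a^2 - a - 42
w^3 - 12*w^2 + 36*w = w*(w - 6)^2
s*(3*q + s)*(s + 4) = 3*q*s^2 + 12*q*s + s^3 + 4*s^2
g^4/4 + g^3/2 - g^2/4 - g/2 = g*(g/2 + 1/2)*(g/2 + 1)*(g - 1)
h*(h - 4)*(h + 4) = h^3 - 16*h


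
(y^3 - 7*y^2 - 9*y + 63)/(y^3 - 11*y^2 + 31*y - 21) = (y + 3)/(y - 1)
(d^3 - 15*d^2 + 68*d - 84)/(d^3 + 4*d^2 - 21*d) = (d^3 - 15*d^2 + 68*d - 84)/(d*(d^2 + 4*d - 21))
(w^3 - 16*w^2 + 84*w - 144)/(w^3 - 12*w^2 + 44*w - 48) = (w - 6)/(w - 2)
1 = 1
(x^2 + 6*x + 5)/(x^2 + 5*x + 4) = (x + 5)/(x + 4)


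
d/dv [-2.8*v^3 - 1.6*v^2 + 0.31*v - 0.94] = -8.4*v^2 - 3.2*v + 0.31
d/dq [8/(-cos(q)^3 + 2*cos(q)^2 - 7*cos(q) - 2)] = 8*(-3*cos(q)^2 + 4*cos(q) - 7)*sin(q)/(cos(q)^3 - 2*cos(q)^2 + 7*cos(q) + 2)^2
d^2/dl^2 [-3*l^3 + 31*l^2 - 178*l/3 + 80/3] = 62 - 18*l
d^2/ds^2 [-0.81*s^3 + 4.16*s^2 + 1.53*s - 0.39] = 8.32 - 4.86*s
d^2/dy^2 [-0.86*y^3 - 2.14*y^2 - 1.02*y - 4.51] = -5.16*y - 4.28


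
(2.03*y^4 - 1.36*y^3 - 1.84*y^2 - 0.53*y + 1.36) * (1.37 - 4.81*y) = -9.7643*y^5 + 9.3227*y^4 + 6.9872*y^3 + 0.0284999999999997*y^2 - 7.2677*y + 1.8632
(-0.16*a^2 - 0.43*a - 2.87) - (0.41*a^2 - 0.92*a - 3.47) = -0.57*a^2 + 0.49*a + 0.6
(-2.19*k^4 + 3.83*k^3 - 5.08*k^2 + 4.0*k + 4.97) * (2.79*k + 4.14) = -6.1101*k^5 + 1.6191*k^4 + 1.683*k^3 - 9.8712*k^2 + 30.4263*k + 20.5758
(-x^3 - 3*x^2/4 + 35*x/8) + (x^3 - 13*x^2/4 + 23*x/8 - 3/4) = -4*x^2 + 29*x/4 - 3/4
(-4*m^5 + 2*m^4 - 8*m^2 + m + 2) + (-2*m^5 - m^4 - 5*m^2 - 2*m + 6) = -6*m^5 + m^4 - 13*m^2 - m + 8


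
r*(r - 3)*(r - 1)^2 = r^4 - 5*r^3 + 7*r^2 - 3*r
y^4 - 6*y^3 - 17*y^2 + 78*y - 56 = (y - 7)*(y - 2)*(y - 1)*(y + 4)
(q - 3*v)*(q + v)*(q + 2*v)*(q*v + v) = q^4*v + q^3*v - 7*q^2*v^3 - 6*q*v^4 - 7*q*v^3 - 6*v^4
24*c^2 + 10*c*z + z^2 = (4*c + z)*(6*c + z)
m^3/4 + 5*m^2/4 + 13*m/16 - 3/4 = (m/4 + 1)*(m - 1/2)*(m + 3/2)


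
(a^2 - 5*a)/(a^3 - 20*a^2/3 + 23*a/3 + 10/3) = 3*a/(3*a^2 - 5*a - 2)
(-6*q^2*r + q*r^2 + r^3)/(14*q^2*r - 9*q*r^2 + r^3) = (-3*q - r)/(7*q - r)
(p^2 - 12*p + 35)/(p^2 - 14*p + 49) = (p - 5)/(p - 7)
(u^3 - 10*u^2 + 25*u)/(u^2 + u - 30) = u*(u - 5)/(u + 6)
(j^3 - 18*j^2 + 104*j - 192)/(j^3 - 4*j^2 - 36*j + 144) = (j - 8)/(j + 6)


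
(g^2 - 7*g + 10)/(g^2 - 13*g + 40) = (g - 2)/(g - 8)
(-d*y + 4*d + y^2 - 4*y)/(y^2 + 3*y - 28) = (-d + y)/(y + 7)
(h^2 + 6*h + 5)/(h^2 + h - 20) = (h + 1)/(h - 4)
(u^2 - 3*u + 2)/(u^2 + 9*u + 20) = (u^2 - 3*u + 2)/(u^2 + 9*u + 20)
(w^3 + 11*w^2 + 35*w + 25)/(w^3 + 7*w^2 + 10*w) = (w^2 + 6*w + 5)/(w*(w + 2))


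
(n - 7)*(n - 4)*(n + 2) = n^3 - 9*n^2 + 6*n + 56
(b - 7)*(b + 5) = b^2 - 2*b - 35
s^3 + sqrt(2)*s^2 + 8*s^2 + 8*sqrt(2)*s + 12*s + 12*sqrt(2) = (s + 2)*(s + 6)*(s + sqrt(2))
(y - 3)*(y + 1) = y^2 - 2*y - 3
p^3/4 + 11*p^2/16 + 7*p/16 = p*(p/4 + 1/4)*(p + 7/4)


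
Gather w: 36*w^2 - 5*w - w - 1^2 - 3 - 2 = 36*w^2 - 6*w - 6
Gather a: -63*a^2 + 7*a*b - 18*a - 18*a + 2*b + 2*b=-63*a^2 + a*(7*b - 36) + 4*b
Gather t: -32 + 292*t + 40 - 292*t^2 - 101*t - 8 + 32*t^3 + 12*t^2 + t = 32*t^3 - 280*t^2 + 192*t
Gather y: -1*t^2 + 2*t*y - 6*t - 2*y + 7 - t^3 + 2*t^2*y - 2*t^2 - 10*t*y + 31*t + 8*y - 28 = -t^3 - 3*t^2 + 25*t + y*(2*t^2 - 8*t + 6) - 21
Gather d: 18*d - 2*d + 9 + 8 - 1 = 16*d + 16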